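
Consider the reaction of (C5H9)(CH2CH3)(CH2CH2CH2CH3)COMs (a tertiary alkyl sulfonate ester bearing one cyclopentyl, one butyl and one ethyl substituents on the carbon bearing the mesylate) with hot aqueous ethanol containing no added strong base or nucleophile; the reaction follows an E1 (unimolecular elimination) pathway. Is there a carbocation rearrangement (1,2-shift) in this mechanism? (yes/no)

The first-formed carbocation is tertiary.
No single 1,2-shift to an adjacent carbon would produce a more-substituted cation than the one already present, so no rearrangement occurs.

no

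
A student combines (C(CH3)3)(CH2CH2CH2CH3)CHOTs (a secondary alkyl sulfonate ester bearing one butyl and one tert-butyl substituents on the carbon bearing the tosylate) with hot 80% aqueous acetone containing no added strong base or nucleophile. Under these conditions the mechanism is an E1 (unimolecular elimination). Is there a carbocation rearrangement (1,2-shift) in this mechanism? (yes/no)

The first-formed carbocation is secondary.
The adjacent tert-butyl carbon has no hydrogen but bears methyl groups; migration of one methyl with its bonding pair (a 1,2-methyl shift) places the charge on a tertiary centre.
Tertiary is more stable than secondary, so the shift occurs.

yes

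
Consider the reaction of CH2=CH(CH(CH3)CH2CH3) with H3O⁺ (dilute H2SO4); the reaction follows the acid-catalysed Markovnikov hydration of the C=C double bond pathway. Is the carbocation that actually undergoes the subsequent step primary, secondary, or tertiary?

tertiary

Step 1: Protonation of the alkene by H3O⁺: the π bond acts as the nucleophile and picks up H⁺, giving the more stable (Markovnikov) secondary carbocation. H2O is released.
Step 2: A hydride (H with its bonding pair) migrates from the adjacent sec-butyl carbon to the cationic centre — a 1,2-hydride shift — upgrading the secondary cation to a tertiary one.
The cation rearranges from secondary to tertiary via a 1,2-hydride shift from the adjacent sec-butyl carbon; the tertiary cation is what reacts next.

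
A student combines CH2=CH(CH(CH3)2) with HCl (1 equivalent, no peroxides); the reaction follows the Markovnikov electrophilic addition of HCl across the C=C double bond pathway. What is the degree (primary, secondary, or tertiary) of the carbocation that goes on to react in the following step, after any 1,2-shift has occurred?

tertiary

Step 1: Protonation of the alkene by HCl: the π bond acts as the nucleophile and picks up H⁺, giving the more stable (Markovnikov) secondary carbocation. The H–Cl bond breaks heterolytically, releasing Cl⁻.
Step 2: A hydride (H with its bonding pair) migrates from the adjacent isopropyl carbon to the cationic centre — a 1,2-hydride shift — upgrading the secondary cation to a tertiary one.
The cation rearranges from secondary to tertiary via a 1,2-hydride shift from the adjacent isopropyl carbon; the tertiary cation is what reacts next.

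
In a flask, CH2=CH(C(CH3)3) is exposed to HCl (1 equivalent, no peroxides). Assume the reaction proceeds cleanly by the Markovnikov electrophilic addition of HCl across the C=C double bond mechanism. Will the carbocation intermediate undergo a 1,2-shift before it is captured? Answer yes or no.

The first-formed carbocation is secondary.
The adjacent tert-butyl carbon has no hydrogen but bears methyl groups; migration of one methyl with its bonding pair (a 1,2-methyl shift) places the charge on a tertiary centre.
Tertiary is more stable than secondary, so the shift occurs.

yes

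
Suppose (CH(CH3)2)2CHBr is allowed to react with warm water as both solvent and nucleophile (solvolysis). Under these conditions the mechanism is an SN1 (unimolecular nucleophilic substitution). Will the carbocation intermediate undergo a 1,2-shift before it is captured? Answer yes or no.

yes

The first-formed carbocation is secondary.
The adjacent isopropyl carbon already bears 2 other carbon substituents and has a hydrogen to migrate; after a 1,2-hydride shift from that carbon the positive charge sits on a tertiary centre.
Tertiary is more stable than secondary, so the shift occurs.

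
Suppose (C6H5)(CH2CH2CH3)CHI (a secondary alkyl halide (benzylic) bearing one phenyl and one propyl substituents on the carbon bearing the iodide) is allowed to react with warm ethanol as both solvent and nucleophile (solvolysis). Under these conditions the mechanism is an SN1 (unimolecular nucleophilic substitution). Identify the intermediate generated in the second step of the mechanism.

oxonium ion

Step 1: The C–I bond breaks with both electrons going to the iodide; I⁻ leaves and a secondary carbocation remains.
Step 2: A lone pair on the oxygen of CH3CH2OH attacks the carbocation, forming a new C–O σ-bond and an oxonium ion.
After step 2 the species present is an oxonium ion.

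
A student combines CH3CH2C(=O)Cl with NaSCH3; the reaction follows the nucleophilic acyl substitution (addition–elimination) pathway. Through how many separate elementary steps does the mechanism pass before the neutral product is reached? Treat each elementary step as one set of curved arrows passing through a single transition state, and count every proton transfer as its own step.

Step 1: Nucleophilic addition of CH3S⁻ to the acyl carbon breaks the π(C=O) bond and yields a tetrahedral, anionic intermediate.
Step 2: An oxygen lone pair re-forms the C=O π bond as the C–Cl σ-bond breaks; Cl⁻ is expelled.
Total: 2 elementary steps.

2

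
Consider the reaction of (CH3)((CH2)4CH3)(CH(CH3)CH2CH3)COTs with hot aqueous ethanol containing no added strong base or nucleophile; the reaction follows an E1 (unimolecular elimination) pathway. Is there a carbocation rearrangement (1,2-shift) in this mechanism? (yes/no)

The first-formed carbocation is tertiary.
No single 1,2-shift to an adjacent carbon would produce a more-substituted cation than the one already present, so no rearrangement occurs.

no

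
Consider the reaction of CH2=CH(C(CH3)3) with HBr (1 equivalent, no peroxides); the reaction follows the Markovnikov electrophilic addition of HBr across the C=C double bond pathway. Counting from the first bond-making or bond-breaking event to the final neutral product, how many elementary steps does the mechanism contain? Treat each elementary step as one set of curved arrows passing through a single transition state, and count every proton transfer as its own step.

Step 1: Protonation of the alkene by HBr: the π bond acts as the nucleophile and picks up H⁺, giving the more stable (Markovnikov) secondary carbocation. The H–Br bond breaks heterolytically, releasing Br⁻.
Step 2: A 1,2-methyl shift from the adjacent tert-butyl carbon moves the positive charge from the secondary centre to an adjacent carbon, generating a more stable tertiary carbocation.
Step 3: Br⁻ captures the cation: a lone pair on Br⁻ fills the empty p orbital, producing the alkyl halide product.
Total: 3 elementary steps.

3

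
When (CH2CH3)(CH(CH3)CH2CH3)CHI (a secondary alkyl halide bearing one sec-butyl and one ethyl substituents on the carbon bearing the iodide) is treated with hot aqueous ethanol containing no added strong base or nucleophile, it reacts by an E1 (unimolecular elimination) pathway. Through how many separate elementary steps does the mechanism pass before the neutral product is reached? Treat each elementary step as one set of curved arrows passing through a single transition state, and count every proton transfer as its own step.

3

Step 1: Rate-determining heterolysis of the C–I bond gives I⁻ and a secondary carbocation.
Step 2: A 1,2-hydride shift from the adjacent sec-butyl carbon moves the positive charge from the secondary centre to an adjacent carbon, generating a more stable tertiary carbocation.
Step 3: Loss of a β-proton to a water (or ethanol) molecule of the solvent: the C–H bonding pair collapses toward the cationic carbon to form the C=C π bond, yielding the alkene.
Total: 3 elementary steps.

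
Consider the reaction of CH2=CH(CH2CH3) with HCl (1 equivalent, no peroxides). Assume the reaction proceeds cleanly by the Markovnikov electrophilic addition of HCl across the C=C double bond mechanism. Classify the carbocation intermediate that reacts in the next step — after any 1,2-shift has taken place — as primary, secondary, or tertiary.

secondary

Step 1: Electrophilic addition begins with the π(C=C) electrons forming a bond to the proton of HCl. Following Markovnikov's rule, the resulting cation is secondary. The H–Cl bond breaks heterolytically, releasing Cl⁻.
No single 1,2-shift to an adjacent carbon would give a more-substituted cation, so no rearrangement occurs.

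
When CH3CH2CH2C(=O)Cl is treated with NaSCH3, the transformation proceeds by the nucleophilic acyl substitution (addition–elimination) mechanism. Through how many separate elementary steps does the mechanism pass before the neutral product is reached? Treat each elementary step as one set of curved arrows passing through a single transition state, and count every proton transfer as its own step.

2

Step 1: CH3S⁻ adds to the carbonyl carbon; the C=O π electrons shift onto oxygen and a tetrahedral alkoxide intermediate forms.
Step 2: Elimination step: re-formation of the carbonyl π bond drives out Cl⁻, giving the new acyl compound.
Total: 2 elementary steps.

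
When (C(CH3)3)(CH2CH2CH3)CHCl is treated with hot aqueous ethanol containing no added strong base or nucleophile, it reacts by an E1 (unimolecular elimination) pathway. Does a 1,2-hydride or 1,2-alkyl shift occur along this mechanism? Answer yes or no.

The first-formed carbocation is secondary.
The adjacent tert-butyl carbon has no hydrogen but bears methyl groups; migration of one methyl with its bonding pair (a 1,2-methyl shift) places the charge on a tertiary centre.
Tertiary is more stable than secondary, so the shift occurs.

yes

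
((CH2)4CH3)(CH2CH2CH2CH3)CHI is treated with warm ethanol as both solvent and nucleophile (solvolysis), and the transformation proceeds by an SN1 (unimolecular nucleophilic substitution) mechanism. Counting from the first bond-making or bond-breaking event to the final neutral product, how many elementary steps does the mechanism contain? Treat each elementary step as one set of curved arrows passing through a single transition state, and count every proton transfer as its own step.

Step 1: Ionisation: the C–I σ-bond cleaves heterolytically; both bonding electrons depart with I⁻, leaving a secondary carbocation at the α-carbon.
(No 1,2-shift: no single shift to an adjacent carbon would give a more stable cation.)
Step 2: A lone pair on the oxygen of CH3CH2OH attacks the carbocation, forming a new C–O σ-bond and an oxonium ion.
Step 3: A second solvent molecule removes the proton on oxygen, giving the neutral ether product.
Total: 3 elementary steps.

3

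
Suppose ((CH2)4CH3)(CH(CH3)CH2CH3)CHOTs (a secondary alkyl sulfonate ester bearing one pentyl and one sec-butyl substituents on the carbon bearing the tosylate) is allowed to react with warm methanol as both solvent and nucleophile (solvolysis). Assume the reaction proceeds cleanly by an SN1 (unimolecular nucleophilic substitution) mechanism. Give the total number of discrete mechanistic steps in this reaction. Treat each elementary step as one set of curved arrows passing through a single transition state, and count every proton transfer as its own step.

Step 1: Rate-determining heterolysis of the C–O bond gives TsO⁻ and a secondary carbocation.
Step 2: A hydride (H with its bonding pair) migrates from the adjacent sec-butyl carbon to the cationic centre — a 1,2-hydride shift — upgrading the secondary cation to a tertiary one.
Step 3: CH3OH donates an oxygen lone pair into the empty p orbital of the cation, giving a protonated ether (an oxonium ion).
Step 4: Deprotonation of the oxonium oxygen by solvent methanol yields the neutral ether.
Total: 4 elementary steps.

4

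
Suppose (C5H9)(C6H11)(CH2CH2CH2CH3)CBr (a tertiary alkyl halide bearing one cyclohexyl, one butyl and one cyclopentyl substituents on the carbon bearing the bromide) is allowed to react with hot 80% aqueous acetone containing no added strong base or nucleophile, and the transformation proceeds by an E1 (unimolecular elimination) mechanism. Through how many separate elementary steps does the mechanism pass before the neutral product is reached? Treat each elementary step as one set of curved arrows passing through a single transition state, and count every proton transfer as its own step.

2

Step 1: Ionisation: the C–Br σ-bond cleaves heterolytically; both bonding electrons depart with Br⁻, leaving a tertiary carbocation at the α-carbon.
(No 1,2-shift: no single shift to an adjacent carbon would give a more stable cation.)
Step 2: Loss of a β-proton to a water molecule of the solvent: the C–H bonding pair collapses toward the cationic carbon to form the C=C π bond, yielding the alkene.
Total: 2 elementary steps.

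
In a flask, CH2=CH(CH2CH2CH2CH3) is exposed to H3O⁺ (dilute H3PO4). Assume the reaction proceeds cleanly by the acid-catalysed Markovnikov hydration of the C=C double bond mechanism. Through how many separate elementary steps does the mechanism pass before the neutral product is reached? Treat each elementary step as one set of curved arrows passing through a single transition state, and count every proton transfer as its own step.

Step 1: Protonation of the alkene by H3O⁺: the π bond acts as the nucleophile and picks up H⁺, giving the more stable (Markovnikov) secondary carbocation. H2O is released.
(No 1,2-shift: no single shift to an adjacent carbon would give a more stable cation.)
Step 2: A lone pair on the oxygen of H2O attacks the carbocation, forming a C–O bond and an oxonium ion (a protonated alcohol).
Step 3: H2O removes a proton from the oxonium oxygen, regenerating H3O⁺ and giving the neutral alcohol.
Total: 3 elementary steps.

3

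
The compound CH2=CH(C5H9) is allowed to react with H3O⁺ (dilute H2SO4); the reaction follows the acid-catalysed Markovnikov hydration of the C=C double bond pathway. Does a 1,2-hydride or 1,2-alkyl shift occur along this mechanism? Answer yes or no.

The first-formed carbocation is secondary.
The adjacent cyclopentyl carbon already bears 2 other carbon substituents and has a hydrogen to migrate; after a 1,2-hydride shift from that carbon the positive charge sits on a tertiary centre.
Tertiary is more stable than secondary, so the shift occurs.

yes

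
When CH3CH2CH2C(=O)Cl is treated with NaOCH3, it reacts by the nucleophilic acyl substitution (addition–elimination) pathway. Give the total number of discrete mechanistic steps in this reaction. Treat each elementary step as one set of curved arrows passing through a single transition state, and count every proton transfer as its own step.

Step 1: A lone pair on the O of CH3O⁻ attacks the electrophilic acyl carbon; the π(C=O) electrons move onto oxygen, giving a tetrahedral intermediate.
Step 2: An oxygen lone pair re-forms the C=O π bond as the C–Cl σ-bond breaks; Cl⁻ is expelled.
Total: 2 elementary steps.

2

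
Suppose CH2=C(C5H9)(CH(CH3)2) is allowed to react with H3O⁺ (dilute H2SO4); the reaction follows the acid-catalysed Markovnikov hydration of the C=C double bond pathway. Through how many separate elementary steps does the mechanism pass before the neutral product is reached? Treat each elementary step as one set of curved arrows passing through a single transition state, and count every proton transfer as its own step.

Step 1: The π electrons of the C=C bond attack a proton of H3O⁺; Markovnikov addition places the new C–H on the less-substituted alkene carbon, so the positive charge ends up on the more-substituted carbon — a tertiary carbocation. H2O is released.
(No 1,2-shift: no single shift to an adjacent carbon would give a more stable cation.)
Step 2: Nucleophilic capture of the cation by H2O produces the protonated alcohol (an oxonium ion).
Step 3: H2O removes a proton from the oxonium oxygen, regenerating H3O⁺ and giving the neutral alcohol.
Total: 3 elementary steps.

3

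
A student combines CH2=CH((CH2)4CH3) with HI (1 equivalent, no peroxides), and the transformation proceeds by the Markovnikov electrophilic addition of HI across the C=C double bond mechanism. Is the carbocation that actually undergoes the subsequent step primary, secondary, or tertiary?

secondary

Step 1: Protonation of the alkene by HI: the π bond acts as the nucleophile and picks up H⁺, giving the more stable (Markovnikov) secondary carbocation. The H–I bond breaks heterolytically, releasing I⁻.
No single 1,2-shift to an adjacent carbon would give a more-substituted cation, so no rearrangement occurs.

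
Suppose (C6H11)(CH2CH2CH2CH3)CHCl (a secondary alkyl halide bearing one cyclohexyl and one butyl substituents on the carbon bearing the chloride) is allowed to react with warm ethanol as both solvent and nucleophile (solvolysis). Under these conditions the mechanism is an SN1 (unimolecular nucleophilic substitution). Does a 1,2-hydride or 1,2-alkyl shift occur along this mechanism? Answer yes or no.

The first-formed carbocation is secondary.
The adjacent cyclohexyl carbon already bears 2 other carbon substituents and has a hydrogen to migrate; after a 1,2-hydride shift from that carbon the positive charge sits on a tertiary centre.
Tertiary is more stable than secondary, so the shift occurs.

yes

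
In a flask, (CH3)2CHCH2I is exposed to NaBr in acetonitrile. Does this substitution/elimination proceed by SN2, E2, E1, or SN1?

Conditions: a primary substrate with a strong nucleophile in the polar aprotic solvent acetonitrile.
These conditions are the textbook signature of the SN2 pathway.
An unhindered substrate with a strong nucleophile in a polar aprotic solvent favours one-step backside displacement.

SN2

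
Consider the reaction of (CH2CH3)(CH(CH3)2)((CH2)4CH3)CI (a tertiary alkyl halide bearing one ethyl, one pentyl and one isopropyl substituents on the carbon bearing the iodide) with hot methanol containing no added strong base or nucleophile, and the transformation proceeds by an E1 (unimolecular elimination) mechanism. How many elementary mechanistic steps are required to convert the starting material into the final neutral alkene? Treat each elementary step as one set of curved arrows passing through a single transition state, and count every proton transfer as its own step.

2

Step 1: Unassisted departure of I⁻ (taking the C–I bonding pair) generates a tertiary carbocation.
(No 1,2-shift: no single shift to an adjacent carbon would give a more stable cation.)
Step 2: A methanol molecule (solvent) deprotonates a β-carbon; as the C–H bond breaks, those electrons form the new alkene π bond.
Total: 2 elementary steps.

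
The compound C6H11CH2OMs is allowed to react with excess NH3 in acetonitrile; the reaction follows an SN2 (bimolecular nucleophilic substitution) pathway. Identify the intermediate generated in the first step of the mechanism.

Step 1: A lone pair on the N of NH3 attacks the α-carbon from the back side while the C–O bond breaks; both bonding electrons leave with MsO⁻. The product of this concerted step is an alkylammonium ion.
After step 1 the species present is an ammonium ion.

ammonium ion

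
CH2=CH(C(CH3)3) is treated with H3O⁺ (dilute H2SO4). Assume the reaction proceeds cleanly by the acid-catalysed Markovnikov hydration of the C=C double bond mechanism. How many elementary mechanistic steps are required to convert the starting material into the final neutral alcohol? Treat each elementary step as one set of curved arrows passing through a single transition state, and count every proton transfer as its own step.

4

Step 1: Protonation of the alkene by H3O⁺: the π bond acts as the nucleophile and picks up H⁺, giving the more stable (Markovnikov) secondary carbocation. H2O is released.
Step 2: A methyl group with its bonding pair migrates from the adjacent tert-butyl carbon to the cationic centre — a 1,2-methyl shift — upgrading the secondary cation to a tertiary one.
Step 3: Water acts as the nucleophile: an oxygen lone pair bonds to the cationic carbon, giving an oxonium-ion intermediate.
Step 4: Deprotonation of the oxonium ion by a water molecule delivers the neutral alcohol and regenerates the acid catalyst.
Total: 4 elementary steps.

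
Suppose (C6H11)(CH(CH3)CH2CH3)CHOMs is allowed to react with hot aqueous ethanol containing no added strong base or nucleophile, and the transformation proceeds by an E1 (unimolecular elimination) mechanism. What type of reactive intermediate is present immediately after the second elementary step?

tertiary carbocation

Step 1: Ionisation: the C–O σ-bond cleaves heterolytically; both bonding electrons depart with MsO⁻, leaving a secondary carbocation at the α-carbon.
Step 2: Carbocation rearrangement: a 1,2-hydride shift from the adjacent sec-butyl carbon converts the initially-formed secondary cation into the more stable tertiary cation.
After step 2 the species present is a tertiary carbocation.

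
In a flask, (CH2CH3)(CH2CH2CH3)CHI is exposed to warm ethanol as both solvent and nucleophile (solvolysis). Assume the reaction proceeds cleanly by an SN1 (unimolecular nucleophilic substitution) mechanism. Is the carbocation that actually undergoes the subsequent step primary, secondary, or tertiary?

Step 1: Unassisted departure of I⁻ (taking the C–I bonding pair) generates a secondary carbocation.
No single 1,2-shift to an adjacent carbon would give a more-substituted cation, so no rearrangement occurs.

secondary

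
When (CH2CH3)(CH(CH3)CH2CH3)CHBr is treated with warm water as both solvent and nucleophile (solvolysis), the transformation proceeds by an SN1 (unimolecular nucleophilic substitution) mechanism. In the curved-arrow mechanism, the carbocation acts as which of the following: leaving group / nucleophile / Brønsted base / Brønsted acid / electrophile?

electrophile

Step 3: A lone pair on the oxygen of H2O attacks the carbocation, forming a new C–O σ-bond and an oxonium ion.
The carbocation accepts an electron pair into an empty or π* orbital — it is the electrophile.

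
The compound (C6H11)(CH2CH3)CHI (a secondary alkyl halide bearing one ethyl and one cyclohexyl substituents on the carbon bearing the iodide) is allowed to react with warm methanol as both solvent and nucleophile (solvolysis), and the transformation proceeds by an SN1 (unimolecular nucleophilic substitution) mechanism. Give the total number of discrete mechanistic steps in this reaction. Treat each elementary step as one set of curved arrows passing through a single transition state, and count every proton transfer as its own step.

4

Step 1: Unassisted departure of I⁻ (taking the C–I bonding pair) generates a secondary carbocation.
Step 2: A 1,2-hydride shift from the adjacent cyclohexyl carbon moves the positive charge from the secondary centre to an adjacent carbon, generating a more stable tertiary carbocation.
Step 3: Nucleophilic capture: the oxygen of CH3OH bonds to the cationic carbon, producing an oxonium-ion intermediate.
Step 4: Proton transfer from the O–H of the oxonium ion to a solvent molecule delivers the neutral ether.
Total: 4 elementary steps.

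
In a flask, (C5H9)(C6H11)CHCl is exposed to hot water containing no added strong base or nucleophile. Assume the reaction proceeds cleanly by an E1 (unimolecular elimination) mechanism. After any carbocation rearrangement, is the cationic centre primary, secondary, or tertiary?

Step 1: Ionisation: the C–Cl σ-bond cleaves heterolytically; both bonding electrons depart with Cl⁻, leaving a secondary carbocation at the α-carbon.
Step 2: A hydride (H with its bonding pair) migrates from the adjacent cyclopentyl carbon to the cationic centre — a 1,2-hydride shift — upgrading the secondary cation to a tertiary one.
The cation rearranges from secondary to tertiary via a 1,2-hydride shift from the adjacent cyclopentyl carbon; the tertiary cation is what reacts next.

tertiary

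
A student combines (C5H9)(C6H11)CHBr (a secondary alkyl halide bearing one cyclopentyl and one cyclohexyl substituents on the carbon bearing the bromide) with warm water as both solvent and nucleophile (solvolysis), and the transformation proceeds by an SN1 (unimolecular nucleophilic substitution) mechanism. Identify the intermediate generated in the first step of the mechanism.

Step 1: The C–Br bond breaks with both electrons going to the bromide; Br⁻ leaves and a secondary carbocation remains.
After step 1 the species present is a secondary carbocation.

secondary carbocation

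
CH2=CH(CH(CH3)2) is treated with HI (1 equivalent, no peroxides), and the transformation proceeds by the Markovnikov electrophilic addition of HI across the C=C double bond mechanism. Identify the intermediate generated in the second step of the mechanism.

Step 1: The π electrons of the C=C bond attack a proton of HI; Markovnikov addition places the new C–H on the less-substituted alkene carbon, so the positive charge ends up on the more-substituted carbon — a secondary carbocation. The H–I bond breaks heterolytically, releasing I⁻.
Step 2: A 1,2-hydride shift from the adjacent isopropyl carbon moves the positive charge from the secondary centre to an adjacent carbon, generating a more stable tertiary carbocation.
After step 2 the species present is a tertiary carbocation.

tertiary carbocation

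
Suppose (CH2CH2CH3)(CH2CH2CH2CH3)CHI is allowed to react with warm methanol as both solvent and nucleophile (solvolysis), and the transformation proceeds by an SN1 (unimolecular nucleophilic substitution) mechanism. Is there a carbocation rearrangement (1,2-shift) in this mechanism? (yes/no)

no

The first-formed carbocation is secondary.
No single 1,2-shift to an adjacent carbon would produce a more-substituted cation than the one already present, so no rearrangement occurs.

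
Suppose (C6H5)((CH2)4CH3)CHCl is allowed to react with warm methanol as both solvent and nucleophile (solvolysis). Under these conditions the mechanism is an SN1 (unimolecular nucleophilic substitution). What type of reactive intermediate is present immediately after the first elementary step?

secondary carbocation

Step 1: The C–Cl bond breaks with both electrons going to the chloride; Cl⁻ leaves and a secondary carbocation remains.
After step 1 the species present is a secondary carbocation.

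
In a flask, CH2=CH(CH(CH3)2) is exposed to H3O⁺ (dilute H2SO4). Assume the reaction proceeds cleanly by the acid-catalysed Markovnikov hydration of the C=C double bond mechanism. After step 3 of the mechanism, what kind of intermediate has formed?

oxonium ion

Step 1: Electrophilic addition begins with the π(C=C) electrons forming a bond to the proton of H3O⁺. Following Markovnikov's rule, the resulting cation is secondary. H2O is released.
Step 2: A hydride (H with its bonding pair) migrates from the adjacent isopropyl carbon to the cationic centre — a 1,2-hydride shift — upgrading the secondary cation to a tertiary one.
Step 3: Water acts as the nucleophile: an oxygen lone pair bonds to the cationic carbon, giving an oxonium-ion intermediate.
After step 3 the species present is an oxonium ion.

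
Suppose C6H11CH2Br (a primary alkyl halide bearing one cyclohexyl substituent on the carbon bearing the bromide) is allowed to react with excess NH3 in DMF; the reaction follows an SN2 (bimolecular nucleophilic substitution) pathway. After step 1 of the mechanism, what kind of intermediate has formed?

ammonium ion

Step 1: A lone pair on the N of NH3 attacks the α-carbon from the back side while the C–Br bond breaks; both bonding electrons leave with Br⁻. The product of this concerted step is an alkylammonium ion.
After step 1 the species present is an ammonium ion.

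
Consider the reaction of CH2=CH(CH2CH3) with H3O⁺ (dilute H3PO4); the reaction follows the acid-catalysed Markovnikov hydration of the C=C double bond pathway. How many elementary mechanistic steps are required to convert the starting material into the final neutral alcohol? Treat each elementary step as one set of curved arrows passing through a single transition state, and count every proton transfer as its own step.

3

Step 1: Protonation of the alkene by H3O⁺: the π bond acts as the nucleophile and picks up H⁺, giving the more stable (Markovnikov) secondary carbocation. H2O is released.
(No 1,2-shift: no single shift to an adjacent carbon would give a more stable cation.)
Step 2: Nucleophilic capture of the cation by H2O produces the protonated alcohol (an oxonium ion).
Step 3: H2O removes a proton from the oxonium oxygen, regenerating H3O⁺ and giving the neutral alcohol.
Total: 3 elementary steps.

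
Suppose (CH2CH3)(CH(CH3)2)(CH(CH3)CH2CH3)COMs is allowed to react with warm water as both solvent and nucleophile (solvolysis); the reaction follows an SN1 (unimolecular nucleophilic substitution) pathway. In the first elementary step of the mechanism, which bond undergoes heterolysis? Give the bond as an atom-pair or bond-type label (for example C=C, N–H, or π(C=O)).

C–O

Step 1: Rate-determining heterolysis of the C–O bond gives MsO⁻ and a tertiary carbocation.
The bond broken in this step is the C–O bond.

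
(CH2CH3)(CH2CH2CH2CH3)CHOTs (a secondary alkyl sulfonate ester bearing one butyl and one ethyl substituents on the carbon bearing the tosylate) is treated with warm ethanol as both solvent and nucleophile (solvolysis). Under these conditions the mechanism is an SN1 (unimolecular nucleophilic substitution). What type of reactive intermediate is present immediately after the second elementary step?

Step 1: Ionisation: the C–O σ-bond cleaves heterolytically; both bonding electrons depart with TsO⁻, leaving a secondary carbocation at the α-carbon.
Step 2: A lone pair on the oxygen of CH3CH2OH attacks the carbocation, forming a new C–O σ-bond and an oxonium ion.
After step 2 the species present is an oxonium ion.

oxonium ion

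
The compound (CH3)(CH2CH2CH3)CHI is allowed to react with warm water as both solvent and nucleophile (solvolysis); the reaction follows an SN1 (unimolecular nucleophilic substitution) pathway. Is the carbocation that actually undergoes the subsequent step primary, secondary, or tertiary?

Step 1: Unassisted departure of I⁻ (taking the C–I bonding pair) generates a secondary carbocation.
No single 1,2-shift to an adjacent carbon would give a more-substituted cation, so no rearrangement occurs.

secondary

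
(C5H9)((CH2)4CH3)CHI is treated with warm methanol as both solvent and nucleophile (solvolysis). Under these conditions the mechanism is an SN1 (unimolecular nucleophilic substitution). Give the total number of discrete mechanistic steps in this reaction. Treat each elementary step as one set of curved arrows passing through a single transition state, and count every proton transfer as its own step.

4

Step 1: Rate-determining heterolysis of the C–I bond gives I⁻ and a secondary carbocation.
Step 2: A hydride (H with its bonding pair) migrates from the adjacent cyclopentyl carbon to the cationic centre — a 1,2-hydride shift — upgrading the secondary cation to a tertiary one.
Step 3: CH3OH donates an oxygen lone pair into the empty p orbital of the cation, giving a protonated ether (an oxonium ion).
Step 4: Proton transfer from the O–H of the oxonium ion to a solvent molecule delivers the neutral ether.
Total: 4 elementary steps.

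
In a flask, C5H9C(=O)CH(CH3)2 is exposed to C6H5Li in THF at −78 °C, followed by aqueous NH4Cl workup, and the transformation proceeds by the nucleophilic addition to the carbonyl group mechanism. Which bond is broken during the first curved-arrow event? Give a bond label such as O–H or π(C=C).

Step 1: Nucleophilic addition: the carbanion-like carbon of C6H5Li adds to the carbonyl carbon, pushing the π(C=O) electron pair onto oxygen and giving a tetrahedral alkoxide.
The bond broken in this step is the π(C=O) bond.

π(C=O)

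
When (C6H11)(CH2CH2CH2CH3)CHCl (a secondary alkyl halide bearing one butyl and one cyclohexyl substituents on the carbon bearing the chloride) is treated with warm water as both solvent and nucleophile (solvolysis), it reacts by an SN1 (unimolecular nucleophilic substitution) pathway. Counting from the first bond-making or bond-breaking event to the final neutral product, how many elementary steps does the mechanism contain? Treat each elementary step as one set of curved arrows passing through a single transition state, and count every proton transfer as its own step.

Step 1: Unassisted departure of Cl⁻ (taking the C–Cl bonding pair) generates a secondary carbocation.
Step 2: A 1,2-hydride shift from the adjacent cyclohexyl carbon moves the positive charge from the secondary centre to an adjacent carbon, generating a more stable tertiary carbocation.
Step 3: H2O donates an oxygen lone pair into the empty p orbital of the cation, giving a protonated alcohol (an oxonium ion).
Step 4: Deprotonation of the oxonium oxygen by solvent water yields the neutral alcohol.
Total: 4 elementary steps.

4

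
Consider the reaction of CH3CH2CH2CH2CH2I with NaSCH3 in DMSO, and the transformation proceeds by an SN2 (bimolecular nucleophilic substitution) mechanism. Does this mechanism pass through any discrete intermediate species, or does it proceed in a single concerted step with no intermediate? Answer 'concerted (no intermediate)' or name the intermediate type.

Backside attack by CH3S⁻ on the carbon bearing the iodide: the new C–S bond forms as the C–I bond breaks, with Walden inversion at carbon.
All bond changes occur in one transition state; no discrete intermediate is formed.

concerted (no intermediate)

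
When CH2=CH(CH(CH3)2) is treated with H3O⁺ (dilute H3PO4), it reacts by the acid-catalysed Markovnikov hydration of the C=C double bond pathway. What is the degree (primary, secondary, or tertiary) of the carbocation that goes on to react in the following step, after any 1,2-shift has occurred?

Step 1: The π electrons of the C=C bond attack a proton of H3O⁺; Markovnikov addition places the new C–H on the less-substituted alkene carbon, so the positive charge ends up on the more-substituted carbon — a secondary carbocation. H2O is released.
Step 2: A hydride (H with its bonding pair) migrates from the adjacent isopropyl carbon to the cationic centre — a 1,2-hydride shift — upgrading the secondary cation to a tertiary one.
The cation rearranges from secondary to tertiary via a 1,2-hydride shift from the adjacent isopropyl carbon; the tertiary cation is what reacts next.

tertiary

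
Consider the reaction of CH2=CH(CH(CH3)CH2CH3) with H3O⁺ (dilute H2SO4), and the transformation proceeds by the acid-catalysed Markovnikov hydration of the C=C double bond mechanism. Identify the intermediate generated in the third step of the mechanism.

oxonium ion

Step 1: Protonation of the alkene by H3O⁺: the π bond acts as the nucleophile and picks up H⁺, giving the more stable (Markovnikov) secondary carbocation. H2O is released.
Step 2: A hydride (H with its bonding pair) migrates from the adjacent sec-butyl carbon to the cationic centre — a 1,2-hydride shift — upgrading the secondary cation to a tertiary one.
Step 3: Water acts as the nucleophile: an oxygen lone pair bonds to the cationic carbon, giving an oxonium-ion intermediate.
After step 3 the species present is an oxonium ion.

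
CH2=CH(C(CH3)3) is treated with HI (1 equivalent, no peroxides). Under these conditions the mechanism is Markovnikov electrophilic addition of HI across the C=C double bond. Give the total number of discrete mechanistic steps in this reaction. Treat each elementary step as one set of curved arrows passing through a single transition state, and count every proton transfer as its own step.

Step 1: Protonation of the alkene by HI: the π bond acts as the nucleophile and picks up H⁺, giving the more stable (Markovnikov) secondary carbocation. The H–I bond breaks heterolytically, releasing I⁻.
Step 2: A 1,2-methyl shift from the adjacent tert-butyl carbon moves the positive charge from the secondary centre to an adjacent carbon, generating a more stable tertiary carbocation.
Step 3: Nucleophilic attack by I⁻ on the carbocation completes the addition, giving R–I.
Total: 3 elementary steps.

3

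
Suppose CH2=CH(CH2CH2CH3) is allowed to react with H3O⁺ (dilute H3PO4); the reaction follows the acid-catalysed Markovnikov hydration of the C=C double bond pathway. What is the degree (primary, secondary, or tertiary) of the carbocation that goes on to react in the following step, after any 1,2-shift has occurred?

Step 1: Electrophilic addition begins with the π(C=C) electrons forming a bond to the proton of H3O⁺. Following Markovnikov's rule, the resulting cation is secondary. H2O is released.
No single 1,2-shift to an adjacent carbon would give a more-substituted cation, so no rearrangement occurs.

secondary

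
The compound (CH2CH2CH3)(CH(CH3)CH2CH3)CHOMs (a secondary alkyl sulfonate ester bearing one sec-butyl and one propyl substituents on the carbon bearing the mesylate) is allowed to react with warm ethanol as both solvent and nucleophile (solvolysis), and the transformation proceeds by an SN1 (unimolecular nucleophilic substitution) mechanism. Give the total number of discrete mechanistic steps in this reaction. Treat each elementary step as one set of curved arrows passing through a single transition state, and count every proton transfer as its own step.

4

Step 1: The C–O bond breaks with both electrons going to the mesylate; MsO⁻ leaves and a secondary carbocation remains.
Step 2: A 1,2-hydride shift from the adjacent sec-butyl carbon moves the positive charge from the secondary centre to an adjacent carbon, generating a more stable tertiary carbocation.
Step 3: CH3CH2OH donates an oxygen lone pair into the empty p orbital of the cation, giving a protonated ether (an oxonium ion).
Step 4: Deprotonation of the oxonium oxygen by solvent ethanol yields the neutral ether.
Total: 4 elementary steps.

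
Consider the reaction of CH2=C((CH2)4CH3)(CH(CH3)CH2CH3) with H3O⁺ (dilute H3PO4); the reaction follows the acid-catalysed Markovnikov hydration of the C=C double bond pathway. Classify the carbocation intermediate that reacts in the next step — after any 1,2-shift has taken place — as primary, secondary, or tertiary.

Step 1: The π electrons of the C=C bond attack a proton of H3O⁺; Markovnikov addition places the new C–H on the less-substituted alkene carbon, so the positive charge ends up on the more-substituted carbon — a tertiary carbocation. H2O is released.
No single 1,2-shift to an adjacent carbon would give a more-substituted cation, so no rearrangement occurs.

tertiary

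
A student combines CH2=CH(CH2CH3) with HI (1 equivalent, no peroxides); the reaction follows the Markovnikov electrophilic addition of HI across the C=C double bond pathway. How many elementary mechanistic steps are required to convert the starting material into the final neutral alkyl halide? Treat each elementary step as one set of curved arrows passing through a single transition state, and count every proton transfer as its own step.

Step 1: The π electrons of the C=C bond attack a proton of HI; Markovnikov addition places the new C–H on the less-substituted alkene carbon, so the positive charge ends up on the more-substituted carbon — a secondary carbocation. The H–I bond breaks heterolytically, releasing I⁻.
(No 1,2-shift: no single shift to an adjacent carbon would give a more stable cation.)
Step 2: I⁻ captures the cation: a lone pair on I⁻ fills the empty p orbital, producing the alkyl halide product.
Total: 2 elementary steps.

2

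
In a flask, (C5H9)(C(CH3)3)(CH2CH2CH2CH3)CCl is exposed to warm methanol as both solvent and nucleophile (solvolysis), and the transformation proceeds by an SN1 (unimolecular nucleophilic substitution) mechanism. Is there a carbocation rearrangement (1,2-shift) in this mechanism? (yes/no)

The first-formed carbocation is tertiary.
No single 1,2-shift to an adjacent carbon would produce a more-substituted cation than the one already present, so no rearrangement occurs.

no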